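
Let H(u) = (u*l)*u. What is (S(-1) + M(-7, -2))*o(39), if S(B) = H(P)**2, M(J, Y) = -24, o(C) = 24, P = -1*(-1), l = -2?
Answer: -480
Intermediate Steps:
P = 1
H(u) = -2*u**2 (H(u) = (u*(-2))*u = (-2*u)*u = -2*u**2)
S(B) = 4 (S(B) = (-2*1**2)**2 = (-2*1)**2 = (-2)**2 = 4)
(S(-1) + M(-7, -2))*o(39) = (4 - 24)*24 = -20*24 = -480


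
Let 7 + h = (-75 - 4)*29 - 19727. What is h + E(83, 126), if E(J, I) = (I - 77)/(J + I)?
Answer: -4603176/209 ≈ -22025.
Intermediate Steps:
E(J, I) = (-77 + I)/(I + J)
h = -22025 (h = -7 + ((-75 - 4)*29 - 19727) = -7 + (-79*29 - 19727) = -7 + (-2291 - 19727) = -7 - 22018 = -22025)
h + E(83, 126) = -22025 + (-77 + 126)/(126 + 83) = -22025 + 49/209 = -4603176/209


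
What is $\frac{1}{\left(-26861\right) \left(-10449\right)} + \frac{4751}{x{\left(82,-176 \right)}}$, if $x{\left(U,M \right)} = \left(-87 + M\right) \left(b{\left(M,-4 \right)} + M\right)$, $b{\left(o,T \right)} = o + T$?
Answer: $\frac{1333466061967}{26278625906892} \approx 0.050743$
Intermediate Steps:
$b{\left(o,T \right)} = T + o$
$x{\left(U,M \right)} = \left(-87 + M\right) \left(-4 + 2 M\right)$ ($x{\left(U,M \right)} = \left(-87 + M\right) \left(\left(-4 + M\right) + M\right) = \left(-87 + M\right) \left(-4 + 2 M\right)$)
$\frac{1}{\left(-26861\right) \left(-10449\right)} + \frac{4751}{x{\left(82,-176 \right)}} = \frac{1}{\left(-26861\right) \left(-10449\right)} + \frac{4751}{348 - -31328 + 2 \left(-176\right)^{2}} = \left(- \frac{1}{26861}\right) \left(- \frac{1}{10449}\right) + \frac{4751}{348 + 31328 + 2 \cdot 30976} = \frac{1}{280670589} + \frac{4751}{348 + 31328 + 61952} = \frac{1}{280670589} + \frac{4751}{93628} = \frac{1333466061967}{26278625906892}$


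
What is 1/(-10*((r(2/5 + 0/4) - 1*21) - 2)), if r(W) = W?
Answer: 1/226 ≈ 0.0044248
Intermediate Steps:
1/(-10*((r(2/5 + 0/4) - 1*21) - 2)) = 1/(-10*(((2/5 + 0/4) - 1*21) - 2)) = 1/(-10*(((2*(1/5) + 0*(1/4)) - 21) - 2)) = 1/(-10*(((2/5 + 0) - 21) - 2)) = 1/(-10*((2/5 - 21) - 2)) = 1/(-10*(-103/5 - 2)) = 1/(-10*(-113/5)) = 1/226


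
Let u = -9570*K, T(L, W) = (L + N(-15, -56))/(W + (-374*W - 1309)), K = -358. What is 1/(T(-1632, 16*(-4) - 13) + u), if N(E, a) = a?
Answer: 6853/23478788758 ≈ 2.9188e-7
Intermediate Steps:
T(L, W) = (-56 + L)/(-1309 - 373*W) (T(L, W) = (L - 56)/(W + (-374*W - 1309)) = (-56 + L)/(W + (-1309 - 374*W)) = (-56 + L)/(-1309 - 373*W))
u = 3426060 (u = -9570*(-358) = 3426060)
1/(T(-1632, 16*(-4) - 13) + u) = 1/((56 - 1*(-1632))/(1309 + 373*(16*(-4) - 13)) + 3426060) = 1/((56 + 1632)/(1309 + 373*(-64 - 13)) + 3426060) = 1/(1688/(1309 + 373*(-77)) + 3426060) = 1/(1688/(1309 - 28721) + 3426060) = 1/(1688/(-27412) + 3426060) = 1/(-1/27412*1688 + 3426060) = 1/(-422/6853 + 3426060) = 1/(23478788758/6853) = 6853/23478788758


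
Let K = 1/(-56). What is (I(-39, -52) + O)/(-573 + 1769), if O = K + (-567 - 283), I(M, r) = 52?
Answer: -1943/2912 ≈ -0.66724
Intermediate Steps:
K = -1/56 ≈ -0.017857
O = -47601/56 (O = -1/56 + (-567 - 283) = -1/56 - 850 = -47601/56 ≈ -850.02)
(I(-39, -52) + O)/(-573 + 1769) = (52 - 47601/56)/(-573 + 1769) = -44689/56/1196 = -44689/56*1/1196 = -1943/2912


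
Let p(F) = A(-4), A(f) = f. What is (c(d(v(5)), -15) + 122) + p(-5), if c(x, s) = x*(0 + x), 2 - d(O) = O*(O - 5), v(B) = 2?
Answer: 182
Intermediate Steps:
p(F) = -4
d(O) = 2 - O*(-5 + O) (d(O) = 2 - O*(O - 5) = 2 - O*(-5 + O))
c(x, s) = x**2 (c(x, s) = x*x = x**2)
(c(d(v(5)), -15) + 122) + p(-5) = ((2 - 1*2**2 + 5*2)**2 + 122) - 4 = ((2 - 1*4 + 10)**2 + 122) - 4 = ((2 - 4 + 10)**2 + 122) - 4 = (8**2 + 122) - 4 = (64 + 122) - 4 = 186 - 4 = 182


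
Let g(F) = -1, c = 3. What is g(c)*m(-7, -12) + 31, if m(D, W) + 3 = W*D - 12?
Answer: -38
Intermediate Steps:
m(D, W) = -15 + D*W (m(D, W) = -3 + (W*D - 12) = -3 + (D*W - 12) = -3 + (-12 + D*W) = -15 + D*W)
g(c)*m(-7, -12) + 31 = -(-15 - 7*(-12)) + 31 = -(-15 + 84) + 31 = -1*69 + 31 = -69 + 31 = -38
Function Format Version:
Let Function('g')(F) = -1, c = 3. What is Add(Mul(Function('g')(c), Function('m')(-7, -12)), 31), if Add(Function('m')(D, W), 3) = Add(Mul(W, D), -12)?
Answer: -38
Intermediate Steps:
Function('m')(D, W) = Add(-15, Mul(D, W)) (Function('m')(D, W) = Add(-3, Add(Mul(W, D), -12)) = Add(-3, Add(Mul(D, W), -12)) = Add(-3, Add(-12, Mul(D, W))) = Add(-15, Mul(D, W)))
Add(Mul(Function('g')(c), Function('m')(-7, -12)), 31) = Add(Mul(-1, Add(-15, Mul(-7, -12))), 31) = Add(Mul(-1, Add(-15, 84)), 31) = Add(Mul(-1, 69), 31) = Add(-69, 31) = -38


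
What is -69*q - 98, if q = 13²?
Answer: -11759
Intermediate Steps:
q = 169
-69*q - 98 = -69*169 - 98 = -11661 - 98 = -11759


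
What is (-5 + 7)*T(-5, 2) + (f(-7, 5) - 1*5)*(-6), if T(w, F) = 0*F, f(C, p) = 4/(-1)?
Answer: 54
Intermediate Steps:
f(C, p) = -4 (f(C, p) = 4*(-1) = -4)
T(w, F) = 0
(-5 + 7)*T(-5, 2) + (f(-7, 5) - 1*5)*(-6) = (-5 + 7)*0 + (-4 - 1*5)*(-6) = 2*0 + (-4 - 5)*(-6) = 0 - 9*(-6) = 0 + 54 = 54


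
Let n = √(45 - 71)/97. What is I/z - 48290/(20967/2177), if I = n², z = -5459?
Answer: -5399731898323088/1076943347877 ≈ -5013.9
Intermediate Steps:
n = I*√26/97 (n = √(-26)*(1/97) = (I*√26)*(1/97) = I*√26/97 ≈ 0.052567*I)
I = -26/9409 (I = (I*√26/97)² = -26/9409 ≈ -0.0027633)
I/z - 48290/(20967/2177) = -26/9409/(-5459) - 48290/(20967/2177) = -26/9409*(-1/5459) - 48290/(20967*(1/2177)) = 26/51363731 - 48290/20967/2177 = 26/51363731 - 48290*2177/20967 = 26/51363731 - 105127330/20967 = -5399731898323088/1076943347877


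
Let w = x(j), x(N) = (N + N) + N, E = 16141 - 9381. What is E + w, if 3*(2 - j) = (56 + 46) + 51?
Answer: 6613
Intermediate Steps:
E = 6760
j = -49 (j = 2 - ((56 + 46) + 51)/3 = 2 - (102 + 51)/3 = 2 - ⅓*153 = 2 - 51 = -49)
x(N) = 3*N (x(N) = 2*N + N = 3*N)
w = -147 (w = 3*(-49) = -147)
E + w = 6760 - 147 = 6613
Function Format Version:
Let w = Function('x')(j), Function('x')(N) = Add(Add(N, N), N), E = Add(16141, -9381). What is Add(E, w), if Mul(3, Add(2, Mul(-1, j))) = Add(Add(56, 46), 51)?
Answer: 6613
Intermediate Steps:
E = 6760
j = -49 (j = Add(2, Mul(Rational(-1, 3), Add(Add(56, 46), 51))) = Add(2, Mul(Rational(-1, 3), Add(102, 51))) = Add(2, Mul(Rational(-1, 3), 153)) = Add(2, -51) = -49)
Function('x')(N) = Mul(3, N) (Function('x')(N) = Add(Mul(2, N), N) = Mul(3, N))
w = -147 (w = Mul(3, -49) = -147)
Add(E, w) = Add(6760, -147) = 6613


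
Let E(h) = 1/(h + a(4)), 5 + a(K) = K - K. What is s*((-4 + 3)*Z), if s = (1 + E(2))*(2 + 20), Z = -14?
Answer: 616/3 ≈ 205.33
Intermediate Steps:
a(K) = -5 (a(K) = -5 + (K - K) = -5 + 0 = -5)
E(h) = 1/(-5 + h) (E(h) = 1/(h - 5) = 1/(-5 + h))
s = 44/3 (s = (1 + 1/(-5 + 2))*(2 + 20) = (1 + 1/(-3))*22 = (1 - 1/3)*22 = (2/3)*22 = 44/3 ≈ 14.667)
s*((-4 + 3)*Z) = 44*((-4 + 3)*(-14))/3 = 44*(-1*(-14))/3 = (44/3)*14 = 616/3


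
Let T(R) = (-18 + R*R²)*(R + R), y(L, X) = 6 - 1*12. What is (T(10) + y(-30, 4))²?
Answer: 385493956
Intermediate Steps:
y(L, X) = -6 (y(L, X) = 6 - 12 = -6)
T(R) = 2*R*(-18 + R³) (T(R) = (-18 + R³)*(2*R) = 2*R*(-18 + R³))
(T(10) + y(-30, 4))² = (2*10*(-18 + 10³) - 6)² = (2*10*(-18 + 1000) - 6)² = (2*10*982 - 6)² = (19640 - 6)² = 19634² = 385493956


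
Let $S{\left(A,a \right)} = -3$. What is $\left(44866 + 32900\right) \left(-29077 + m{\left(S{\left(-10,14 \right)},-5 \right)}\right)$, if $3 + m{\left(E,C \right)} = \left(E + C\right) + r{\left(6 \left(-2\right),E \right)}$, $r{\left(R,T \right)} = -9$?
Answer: $-2262757302$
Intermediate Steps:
$m{\left(E,C \right)} = -12 + C + E$ ($m{\left(E,C \right)} = -3 - \left(9 - C - E\right) = -3 + \left(-9 + C + E\right) = -12 + C + E$)
$\left(44866 + 32900\right) \left(-29077 + m{\left(S{\left(-10,14 \right)},-5 \right)}\right) = \left(44866 + 32900\right) \left(-29077 - 20\right) = 77766 \left(-29077 - 20\right) = 77766 \left(-29097\right) = -2262757302$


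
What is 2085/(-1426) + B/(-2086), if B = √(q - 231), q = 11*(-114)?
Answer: -2085/1426 - 3*I*√165/2086 ≈ -1.4621 - 0.018473*I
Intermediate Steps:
q = -1254
B = 3*I*√165 (B = √(-1254 - 231) = √(-1485) = 3*I*√165 ≈ 38.536*I)
2085/(-1426) + B/(-2086) = 2085/(-1426) + (3*I*√165)/(-2086) = 2085*(-1/1426) + (3*I*√165)*(-1/2086) = -2085/1426 - 3*I*√165/2086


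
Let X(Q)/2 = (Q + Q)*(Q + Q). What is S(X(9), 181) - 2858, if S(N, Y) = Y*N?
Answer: 114430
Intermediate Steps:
X(Q) = 8*Q² (X(Q) = 2*((Q + Q)*(Q + Q)) = 2*((2*Q)*(2*Q)) = 2*(4*Q²) = 8*Q²)
S(N, Y) = N*Y
S(X(9), 181) - 2858 = (8*9²)*181 - 2858 = (8*81)*181 - 2858 = 648*181 - 2858 = 117288 - 2858 = 114430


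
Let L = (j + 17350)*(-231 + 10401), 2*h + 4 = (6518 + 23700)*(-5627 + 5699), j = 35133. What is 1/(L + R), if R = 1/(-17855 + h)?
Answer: 1069991/571109953931011 ≈ 1.8735e-9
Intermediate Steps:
h = 1087846 (h = -2 + ((6518 + 23700)*(-5627 + 5699))/2 = -2 + (30218*72)/2 = -2 + (1/2)*2175696 = -2 + 1087848 = 1087846)
L = 533752110 (L = (35133 + 17350)*(-231 + 10401) = 52483*10170 = 533752110)
R = 1/1069991 (R = 1/(-17855 + 1087846) = 1/1069991 ≈ 9.3459e-7)
1/(L + R) = 1/(533752110 + 1/1069991) = 1/(571109953931011/1069991) = 1069991/571109953931011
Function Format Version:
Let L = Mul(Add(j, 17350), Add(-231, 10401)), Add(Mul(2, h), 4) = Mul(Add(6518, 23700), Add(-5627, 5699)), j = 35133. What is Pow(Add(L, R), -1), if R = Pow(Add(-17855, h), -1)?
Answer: Rational(1069991, 571109953931011) ≈ 1.8735e-9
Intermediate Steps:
h = 1087846 (h = Add(-2, Mul(Rational(1, 2), Mul(Add(6518, 23700), Add(-5627, 5699)))) = Add(-2, Mul(Rational(1, 2), Mul(30218, 72))) = Add(-2, Mul(Rational(1, 2), 2175696)) = Add(-2, 1087848) = 1087846)
L = 533752110 (L = Mul(Add(35133, 17350), Add(-231, 10401)) = Mul(52483, 10170) = 533752110)
R = Rational(1, 1069991) (R = Pow(Add(-17855, 1087846), -1) = Pow(1069991, -1) = Rational(1, 1069991) ≈ 9.3459e-7)
Pow(Add(L, R), -1) = Pow(Add(533752110, Rational(1, 1069991)), -1) = Pow(Rational(571109953931011, 1069991), -1) = Rational(1069991, 571109953931011)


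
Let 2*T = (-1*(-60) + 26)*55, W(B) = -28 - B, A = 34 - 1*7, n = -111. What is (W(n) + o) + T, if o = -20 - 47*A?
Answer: 1159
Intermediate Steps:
A = 27 (A = 34 - 7 = 27)
o = -1289 (o = -20 - 47*27 = -20 - 1269 = -1289)
T = 2365 (T = ((-1*(-60) + 26)*55)/2 = ((60 + 26)*55)/2 = (86*55)/2 = (½)*4730 = 2365)
(W(n) + o) + T = ((-28 - 1*(-111)) - 1289) + 2365 = ((-28 + 111) - 1289) + 2365 = (83 - 1289) + 2365 = -1206 + 2365 = 1159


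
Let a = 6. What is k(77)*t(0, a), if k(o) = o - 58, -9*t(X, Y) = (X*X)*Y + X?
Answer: 0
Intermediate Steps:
t(X, Y) = -X/9 - Y*X²/9 (t(X, Y) = -((X*X)*Y + X)/9 = -(X²*Y + X)/9 = -(Y*X² + X)/9 = -(X + Y*X²)/9 = -X/9 - Y*X²/9)
k(o) = -58 + o
k(77)*t(0, a) = (-58 + 77)*(-⅑*0*(1 + 0*6)) = 19*(-⅑*0*(1 + 0)) = 19*(-⅑*0*1) = 19*0 = 0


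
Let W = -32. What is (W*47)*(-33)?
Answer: 49632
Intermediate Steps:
(W*47)*(-33) = -32*47*(-33) = -1504*(-33) = 49632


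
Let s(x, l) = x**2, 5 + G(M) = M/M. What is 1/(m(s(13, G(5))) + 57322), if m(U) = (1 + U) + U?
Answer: 1/57661 ≈ 1.7343e-5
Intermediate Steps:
G(M) = -4 (G(M) = -5 + M/M = -5 + 1 = -4)
m(U) = 1 + 2*U
1/(m(s(13, G(5))) + 57322) = 1/((1 + 2*13**2) + 57322) = 1/((1 + 2*169) + 57322) = 1/((1 + 338) + 57322) = 1/(339 + 57322) = 1/57661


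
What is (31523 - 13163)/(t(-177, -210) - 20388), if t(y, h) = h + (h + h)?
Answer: -3060/3503 ≈ -0.87354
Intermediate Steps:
t(y, h) = 3*h (t(y, h) = h + 2*h = 3*h)
(31523 - 13163)/(t(-177, -210) - 20388) = (31523 - 13163)/(3*(-210) - 20388) = 18360/(-630 - 20388) = 18360/(-21018) = 18360*(-1/21018) = -3060/3503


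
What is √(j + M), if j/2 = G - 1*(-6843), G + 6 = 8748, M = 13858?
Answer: 2*√11257 ≈ 212.20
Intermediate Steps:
G = 8742 (G = -6 + 8748 = 8742)
j = 31170 (j = 2*(8742 - 1*(-6843)) = 2*(8742 + 6843) = 2*15585 = 31170)
√(j + M) = √(31170 + 13858) = √45028 = 2*√11257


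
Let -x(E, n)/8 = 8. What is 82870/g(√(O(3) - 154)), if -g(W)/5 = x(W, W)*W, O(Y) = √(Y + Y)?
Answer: -8287*I/(32*√(154 - √6)) ≈ -21.036*I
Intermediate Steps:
O(Y) = √2*√Y (O(Y) = √(2*Y) = √2*√Y)
x(E, n) = -64 (x(E, n) = -8*8 = -64)
g(W) = 320*W (g(W) = -(-320)*W = 320*W)
82870/g(√(O(3) - 154)) = 82870/((320*√(√2*√3 - 154))) = 82870/((320*√(√6 - 154))) = 82870/((320*√(-154 + √6))) = 82870*(1/(320*√(-154 + √6))) = 8287/(32*√(-154 + √6))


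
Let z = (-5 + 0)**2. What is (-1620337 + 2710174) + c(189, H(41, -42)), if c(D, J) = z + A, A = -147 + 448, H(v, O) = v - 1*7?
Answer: 1090163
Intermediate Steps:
H(v, O) = -7 + v (H(v, O) = v - 7 = -7 + v)
A = 301
z = 25 (z = (-5)**2 = 25)
c(D, J) = 326 (c(D, J) = 25 + 301 = 326)
(-1620337 + 2710174) + c(189, H(41, -42)) = (-1620337 + 2710174) + 326 = 1089837 + 326 = 1090163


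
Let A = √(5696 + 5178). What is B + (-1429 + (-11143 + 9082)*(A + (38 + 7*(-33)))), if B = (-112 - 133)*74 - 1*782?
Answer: 377432 - 2061*√10874 ≈ 1.6251e+5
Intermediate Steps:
A = √10874 ≈ 104.28
B = -18912 (B = -245*74 - 782 = -18130 - 782 = -18912)
B + (-1429 + (-11143 + 9082)*(A + (38 + 7*(-33)))) = -18912 + (-1429 + (-11143 + 9082)*(√10874 + (38 + 7*(-33)))) = -18912 + (-1429 - 2061*(√10874 + (38 - 231))) = -18912 + (-1429 - 2061*(√10874 - 193)) = -18912 + (-1429 - 2061*(-193 + √10874)) = -18912 + (-1429 + (397773 - 2061*√10874)) = -18912 + (396344 - 2061*√10874) = 377432 - 2061*√10874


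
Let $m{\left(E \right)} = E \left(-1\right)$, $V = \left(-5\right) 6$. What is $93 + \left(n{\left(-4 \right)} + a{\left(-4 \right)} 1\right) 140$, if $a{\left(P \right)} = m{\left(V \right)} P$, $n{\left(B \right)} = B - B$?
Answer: $-16707$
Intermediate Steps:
$V = -30$
$n{\left(B \right)} = 0$
$m{\left(E \right)} = - E$
$a{\left(P \right)} = 30 P$ ($a{\left(P \right)} = \left(-1\right) \left(-30\right) P = 30 P$)
$93 + \left(n{\left(-4 \right)} + a{\left(-4 \right)} 1\right) 140 = 93 + \left(0 + 30 \left(-4\right) 1\right) 140 = 93 + \left(0 - 120\right) 140 = 93 - 16800 = -16707$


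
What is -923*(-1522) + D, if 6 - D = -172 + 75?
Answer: 1404909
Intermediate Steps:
D = 103 (D = 6 - (-172 + 75) = 6 - 1*(-97) = 6 + 97 = 103)
-923*(-1522) + D = -923*(-1522) + 103 = 1404806 + 103 = 1404909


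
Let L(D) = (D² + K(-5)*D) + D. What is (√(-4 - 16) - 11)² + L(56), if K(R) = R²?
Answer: 4693 - 44*I*√5 ≈ 4693.0 - 98.387*I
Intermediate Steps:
L(D) = D² + 26*D (L(D) = (D² + (-5)²*D) + D = (D² + 25*D) + D = D² + 26*D)
(√(-4 - 16) - 11)² + L(56) = (√(-4 - 16) - 11)² + 56*(26 + 56) = (√(-20) - 11)² + 56*82 = (2*I*√5 - 11)² + 4592 = (-11 + 2*I*√5)² + 4592 = 4592 + (-11 + 2*I*√5)²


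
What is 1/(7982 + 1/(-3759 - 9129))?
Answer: 12888/102872015 ≈ 0.00012528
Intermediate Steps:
1/(7982 + 1/(-3759 - 9129)) = 1/(7982 + 1/(-12888)) = 1/(7982 - 1/12888) = 1/(102872015/12888) = 12888/102872015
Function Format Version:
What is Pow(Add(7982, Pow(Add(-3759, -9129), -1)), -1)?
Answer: Rational(12888, 102872015) ≈ 0.00012528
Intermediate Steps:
Pow(Add(7982, Pow(Add(-3759, -9129), -1)), -1) = Pow(Add(7982, Pow(-12888, -1)), -1) = Pow(Add(7982, Rational(-1, 12888)), -1) = Pow(Rational(102872015, 12888), -1) = Rational(12888, 102872015)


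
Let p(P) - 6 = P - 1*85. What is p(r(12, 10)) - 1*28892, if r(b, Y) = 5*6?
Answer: -28941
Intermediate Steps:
r(b, Y) = 30
p(P) = -79 + P (p(P) = 6 + (P - 1*85) = 6 + (P - 85) = 6 + (-85 + P) = -79 + P)
p(r(12, 10)) - 1*28892 = (-79 + 30) - 1*28892 = -49 - 28892 = -28941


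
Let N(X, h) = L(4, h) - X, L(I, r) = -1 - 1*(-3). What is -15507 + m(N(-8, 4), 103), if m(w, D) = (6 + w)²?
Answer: -15251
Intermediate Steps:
L(I, r) = 2 (L(I, r) = -1 + 3 = 2)
N(X, h) = 2 - X
-15507 + m(N(-8, 4), 103) = -15507 + (6 + (2 - 1*(-8)))² = -15507 + (6 + (2 + 8))² = -15507 + (6 + 10)² = -15507 + 16² = -15507 + 256 = -15251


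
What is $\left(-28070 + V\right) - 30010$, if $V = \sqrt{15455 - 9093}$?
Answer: $-58080 + \sqrt{6362} \approx -58000.0$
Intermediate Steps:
$V = \sqrt{6362} \approx 79.762$
$\left(-28070 + V\right) - 30010 = \left(-28070 + \sqrt{6362}\right) - 30010 = -58080 + \sqrt{6362}$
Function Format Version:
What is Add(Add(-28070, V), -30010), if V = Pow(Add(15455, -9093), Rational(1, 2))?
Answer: Add(-58080, Pow(6362, Rational(1, 2))) ≈ -58000.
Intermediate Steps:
V = Pow(6362, Rational(1, 2)) ≈ 79.762
Add(Add(-28070, V), -30010) = Add(Add(-28070, Pow(6362, Rational(1, 2))), -30010) = Add(-58080, Pow(6362, Rational(1, 2)))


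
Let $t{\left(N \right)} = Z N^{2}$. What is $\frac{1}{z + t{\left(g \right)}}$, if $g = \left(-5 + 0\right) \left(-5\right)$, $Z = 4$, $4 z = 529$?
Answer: $\frac{4}{10529} \approx 0.0003799$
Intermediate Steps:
$z = \frac{529}{4}$ ($z = \frac{1}{4} \cdot 529 = \frac{529}{4} \approx 132.25$)
$g = 25$ ($g = \left(-5\right) \left(-5\right) = 25$)
$t{\left(N \right)} = 4 N^{2}$
$\frac{1}{z + t{\left(g \right)}} = \frac{1}{\frac{529}{4} + 4 \cdot 25^{2}} = \frac{1}{\frac{529}{4} + 4 \cdot 625} = \frac{1}{\frac{529}{4} + 2500} = \frac{1}{\frac{10529}{4}} = \frac{4}{10529}$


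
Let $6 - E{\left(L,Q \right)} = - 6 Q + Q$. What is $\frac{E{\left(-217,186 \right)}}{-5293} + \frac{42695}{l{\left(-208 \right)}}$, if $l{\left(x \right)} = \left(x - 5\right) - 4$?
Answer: $- \frac{226187747}{1148581} \approx -196.93$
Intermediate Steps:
$E{\left(L,Q \right)} = 6 + 5 Q$ ($E{\left(L,Q \right)} = 6 - \left(- 6 Q + Q\right) = 6 - - 5 Q = 6 + 5 Q$)
$l{\left(x \right)} = -9 + x$ ($l{\left(x \right)} = \left(x - 5\right) - 4 = \left(-5 + x\right) - 4 = -9 + x$)
$\frac{E{\left(-217,186 \right)}}{-5293} + \frac{42695}{l{\left(-208 \right)}} = \frac{6 + 5 \cdot 186}{-5293} + \frac{42695}{-9 - 208} = \left(6 + 930\right) \left(- \frac{1}{5293}\right) + \frac{42695}{-217} = 936 \left(- \frac{1}{5293}\right) + 42695 \left(- \frac{1}{217}\right) = - \frac{936}{5293} - \frac{42695}{217} = - \frac{226187747}{1148581}$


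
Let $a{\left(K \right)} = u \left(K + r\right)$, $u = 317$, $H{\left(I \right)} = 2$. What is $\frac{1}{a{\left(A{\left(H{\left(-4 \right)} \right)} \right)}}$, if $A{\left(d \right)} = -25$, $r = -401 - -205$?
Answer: $- \frac{1}{70057} \approx -1.4274 \cdot 10^{-5}$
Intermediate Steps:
$r = -196$ ($r = -401 + 205 = -196$)
$a{\left(K \right)} = -62132 + 317 K$ ($a{\left(K \right)} = 317 \left(K - 196\right) = 317 \left(-196 + K\right) = -62132 + 317 K$)
$\frac{1}{a{\left(A{\left(H{\left(-4 \right)} \right)} \right)}} = \frac{1}{-62132 + 317 \left(-25\right)} = \frac{1}{-62132 - 7925} = \frac{1}{-70057} = - \frac{1}{70057}$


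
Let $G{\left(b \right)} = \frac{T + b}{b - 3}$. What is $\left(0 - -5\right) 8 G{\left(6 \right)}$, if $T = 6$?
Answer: $160$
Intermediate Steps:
$G{\left(b \right)} = \frac{6 + b}{-3 + b}$ ($G{\left(b \right)} = \frac{6 + b}{b - 3} = \frac{6 + b}{-3 + b}$)
$\left(0 - -5\right) 8 G{\left(6 \right)} = \left(0 - -5\right) 8 \frac{6 + 6}{-3 + 6} = \left(0 + 5\right) 8 \cdot \frac{1}{3} \cdot 12 = 5 \cdot 8 \cdot \frac{1}{3} \cdot 12 = 40 \cdot 4 = 160$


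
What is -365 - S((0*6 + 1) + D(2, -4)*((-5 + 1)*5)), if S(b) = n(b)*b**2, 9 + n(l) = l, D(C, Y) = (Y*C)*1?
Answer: -3940357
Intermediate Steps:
D(C, Y) = C*Y (D(C, Y) = (C*Y)*1 = C*Y)
n(l) = -9 + l
S(b) = b**2*(-9 + b) (S(b) = (-9 + b)*b**2 = b**2*(-9 + b))
-365 - S((0*6 + 1) + D(2, -4)*((-5 + 1)*5)) = -365 - ((0*6 + 1) + (2*(-4))*((-5 + 1)*5))**2*(-9 + ((0*6 + 1) + (2*(-4))*((-5 + 1)*5))) = -365 - ((0 + 1) - (-32)*5)**2*(-9 + ((0 + 1) - (-32)*5)) = -365 - (1 - 8*(-20))**2*(-9 + (1 - 8*(-20))) = -365 - (1 + 160)**2*(-9 + (1 + 160)) = -365 - 161**2*(-9 + 161) = -365 - 25921*152 = -365 - 1*3939992 = -365 - 3939992 = -3940357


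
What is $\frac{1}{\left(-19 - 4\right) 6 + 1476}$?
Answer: $\frac{1}{1338} \approx 0.00074738$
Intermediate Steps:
$\frac{1}{\left(-19 - 4\right) 6 + 1476} = \frac{1}{\left(-23\right) 6 + 1476} = \frac{1}{-138 + 1476} = \frac{1}{1338}$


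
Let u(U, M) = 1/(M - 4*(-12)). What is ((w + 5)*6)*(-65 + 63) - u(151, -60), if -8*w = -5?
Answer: -809/12 ≈ -67.417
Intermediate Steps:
w = 5/8 (w = -1/8*(-5) = 5/8 ≈ 0.62500)
u(U, M) = 1/(48 + M) (u(U, M) = 1/(M + 48) = 1/(48 + M))
((w + 5)*6)*(-65 + 63) - u(151, -60) = ((5/8 + 5)*6)*(-65 + 63) - 1/(48 - 60) = ((45/8)*6)*(-2) - 1/(-12) = (135/4)*(-2) - 1*(-1/12) = -135/2 + 1/12 = -809/12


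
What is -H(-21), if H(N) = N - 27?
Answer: 48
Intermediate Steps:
H(N) = -27 + N
-H(-21) = -(-27 - 21) = -1*(-48) = 48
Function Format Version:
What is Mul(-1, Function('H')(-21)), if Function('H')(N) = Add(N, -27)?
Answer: 48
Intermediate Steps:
Function('H')(N) = Add(-27, N)
Mul(-1, Function('H')(-21)) = Mul(-1, Add(-27, -21)) = Mul(-1, -48) = 48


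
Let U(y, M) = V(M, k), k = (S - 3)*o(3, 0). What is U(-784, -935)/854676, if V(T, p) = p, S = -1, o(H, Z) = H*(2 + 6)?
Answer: -8/71223 ≈ -0.00011232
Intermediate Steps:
o(H, Z) = 8*H (o(H, Z) = H*8 = 8*H)
k = -96 (k = (-1 - 3)*(8*3) = -4*24 = -96)
U(y, M) = -96
U(-784, -935)/854676 = -96/854676 = -96*1/854676 = -8/71223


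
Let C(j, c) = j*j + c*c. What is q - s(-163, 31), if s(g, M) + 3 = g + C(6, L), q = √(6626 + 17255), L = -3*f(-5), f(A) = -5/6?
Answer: 495/4 + √23881 ≈ 278.28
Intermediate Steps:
f(A) = -⅚ (f(A) = -5*⅙ = -⅚)
L = 5/2 (L = -3*(-⅚) = 5/2 ≈ 2.5000)
q = √23881 ≈ 154.53
C(j, c) = c² + j² (C(j, c) = j² + c² = c² + j²)
s(g, M) = 157/4 + g (s(g, M) = -3 + (g + ((5/2)² + 6²)) = -3 + (g + (25/4 + 36)) = -3 + (g + 169/4) = -3 + (169/4 + g) = 157/4 + g)
q - s(-163, 31) = √23881 - (157/4 - 163) = √23881 - 1*(-495/4) = √23881 + 495/4 = 495/4 + √23881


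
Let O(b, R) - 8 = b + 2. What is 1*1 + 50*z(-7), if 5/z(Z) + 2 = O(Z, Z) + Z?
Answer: -122/3 ≈ -40.667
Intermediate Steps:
O(b, R) = 10 + b (O(b, R) = 8 + (b + 2) = 8 + (2 + b) = 10 + b)
z(Z) = 5/(8 + 2*Z) (z(Z) = 5/(-2 + ((10 + Z) + Z)) = 5/(-2 + (10 + 2*Z)) = 5/(8 + 2*Z))
1*1 + 50*z(-7) = 1*1 + 50*(5/(2*(4 - 7))) = 1 + 50*((5/2)/(-3)) = 1 + 50*((5/2)*(-⅓)) = 1 + 50*(-⅚) = 1 - 125/3 = -122/3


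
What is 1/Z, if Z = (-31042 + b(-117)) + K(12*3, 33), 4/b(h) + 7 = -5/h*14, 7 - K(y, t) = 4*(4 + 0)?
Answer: -749/23257667 ≈ -3.2204e-5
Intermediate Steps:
K(y, t) = -9 (K(y, t) = 7 - 4*(4 + 0) = 7 - 4*4 = 7 - 1*16 = 7 - 16 = -9)
b(h) = 4/(-7 - 70/h) (b(h) = 4/(-7 - 5/h*14) = 4/(-7 - 70/h))
Z = -23257667/749 (Z = (-31042 - 4*(-117)/(70 + 7*(-117))) - 9 = (-31042 - 4*(-117)/(70 - 819)) - 9 = (-31042 - 4*(-117)/(-749)) - 9 = (-31042 - 4*(-117)*(-1/749)) - 9 = (-31042 - 468/749) - 9 = -23250926/749 - 9 = -23257667/749 ≈ -31052.)
1/Z = 1/(-23257667/749) = -749/23257667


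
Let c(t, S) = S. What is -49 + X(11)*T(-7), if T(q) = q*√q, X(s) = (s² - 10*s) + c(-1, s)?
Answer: -49 - 154*I*√7 ≈ -49.0 - 407.45*I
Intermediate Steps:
X(s) = s² - 9*s (X(s) = (s² - 10*s) + s = s² - 9*s)
T(q) = q^(3/2)
-49 + X(11)*T(-7) = -49 + (11*(-9 + 11))*(-7)^(3/2) = -49 + (11*2)*(-7*I*√7) = -49 + 22*(-7*I*√7) = -49 - 154*I*√7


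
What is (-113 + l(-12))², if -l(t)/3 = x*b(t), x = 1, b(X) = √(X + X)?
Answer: 12553 + 1356*I*√6 ≈ 12553.0 + 3321.5*I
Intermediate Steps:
b(X) = √2*√X (b(X) = √(2*X) = √2*√X)
l(t) = -3*√2*√t
(-113 + l(-12))² = (-113 - 3*√2*√(-12))² = (-113 - 3*√2*2*I*√3)² = (-113 - 6*I*√6)²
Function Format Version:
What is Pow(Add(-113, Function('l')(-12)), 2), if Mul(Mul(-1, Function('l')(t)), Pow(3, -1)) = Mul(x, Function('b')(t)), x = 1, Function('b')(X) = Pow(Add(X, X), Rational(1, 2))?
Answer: Add(12553, Mul(1356, I, Pow(6, Rational(1, 2)))) ≈ Add(12553., Mul(3321.5, I))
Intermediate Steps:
Function('b')(X) = Mul(Pow(2, Rational(1, 2)), Pow(X, Rational(1, 2))) (Function('b')(X) = Pow(Mul(2, X), Rational(1, 2)) = Mul(Pow(2, Rational(1, 2)), Pow(X, Rational(1, 2))))
Function('l')(t) = Mul(-3, Pow(2, Rational(1, 2)), Pow(t, Rational(1, 2))) (Function('l')(t) = Mul(-3, Mul(1, Mul(Pow(2, Rational(1, 2)), Pow(t, Rational(1, 2))))) = Mul(-3, Mul(Pow(2, Rational(1, 2)), Pow(t, Rational(1, 2)))) = Mul(-3, Pow(2, Rational(1, 2)), Pow(t, Rational(1, 2))))
Pow(Add(-113, Function('l')(-12)), 2) = Pow(Add(-113, Mul(-3, Pow(2, Rational(1, 2)), Pow(-12, Rational(1, 2)))), 2) = Pow(Add(-113, Mul(-3, Pow(2, Rational(1, 2)), Mul(2, I, Pow(3, Rational(1, 2))))), 2) = Pow(Add(-113, Mul(-6, I, Pow(6, Rational(1, 2)))), 2)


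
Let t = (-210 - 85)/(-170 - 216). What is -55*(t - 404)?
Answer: 8560695/386 ≈ 22178.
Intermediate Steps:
t = 295/386 (t = -295/(-386) = -295*(-1/386) = 295/386 ≈ 0.76425)
-55*(t - 404) = -55*(295/386 - 404) = -55*(-155649/386) = 8560695/386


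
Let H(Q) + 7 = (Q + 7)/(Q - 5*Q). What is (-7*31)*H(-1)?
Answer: 2387/2 ≈ 1193.5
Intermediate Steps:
H(Q) = -7 - (7 + Q)/(4*Q) (H(Q) = -7 + (Q + 7)/(Q - 5*Q) = -7 + (7 + Q)/((-4*Q)) = -7 + (7 + Q)*(-1/(4*Q)) = -7 - (7 + Q)/(4*Q))
(-7*31)*H(-1) = (-7*31)*((1/4)*(-7 - 29*(-1))/(-1)) = -217*(-1)*(-7 + 29)/4 = -217*(-1)*22/4 = -217*(-11/2) = 2387/2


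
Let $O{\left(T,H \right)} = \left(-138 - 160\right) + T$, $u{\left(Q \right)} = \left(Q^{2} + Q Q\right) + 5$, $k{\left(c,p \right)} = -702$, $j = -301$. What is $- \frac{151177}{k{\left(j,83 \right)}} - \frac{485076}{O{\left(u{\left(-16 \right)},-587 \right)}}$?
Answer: $- \frac{7882451}{3942} \approx -1999.6$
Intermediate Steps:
$u{\left(Q \right)} = 5 + 2 Q^{2}$ ($u{\left(Q \right)} = \left(Q^{2} + Q^{2}\right) + 5 = 2 Q^{2} + 5 = 5 + 2 Q^{2}$)
$O{\left(T,H \right)} = -298 + T$
$- \frac{151177}{k{\left(j,83 \right)}} - \frac{485076}{O{\left(u{\left(-16 \right)},-587 \right)}} = - \frac{151177}{-702} - \frac{485076}{-298 + \left(5 + 2 \left(-16\right)^{2}\right)} = \left(-151177\right) \left(- \frac{1}{702}\right) - \frac{485076}{-298 + \left(5 + 2 \cdot 256\right)} = \frac{11629}{54} - \frac{485076}{-298 + \left(5 + 512\right)} = \frac{11629}{54} - \frac{485076}{-298 + 517} = \frac{11629}{54} - \frac{485076}{219} = \frac{11629}{54} - \frac{161692}{73} = - \frac{7882451}{3942}$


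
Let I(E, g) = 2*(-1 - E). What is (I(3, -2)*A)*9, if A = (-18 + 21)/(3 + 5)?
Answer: -27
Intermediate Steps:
I(E, g) = -2 - 2*E
A = 3/8 ≈ 0.37500
(I(3, -2)*A)*9 = ((-2 - 2*3)*(3/8))*9 = ((-2 - 6)*(3/8))*9 = -8*3/8*9 = -3*9 = -27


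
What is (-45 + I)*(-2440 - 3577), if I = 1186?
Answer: -6865397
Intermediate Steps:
(-45 + I)*(-2440 - 3577) = (-45 + 1186)*(-2440 - 3577) = 1141*(-6017) = -6865397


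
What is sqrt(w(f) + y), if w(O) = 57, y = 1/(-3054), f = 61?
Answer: sqrt(531631158)/3054 ≈ 7.5498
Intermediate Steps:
y = -1/3054 ≈ -0.00032744
sqrt(w(f) + y) = sqrt(57 - 1/3054) = sqrt(174077/3054) = sqrt(531631158)/3054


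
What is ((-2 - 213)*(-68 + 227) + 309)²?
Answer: 1147583376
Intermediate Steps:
((-2 - 213)*(-68 + 227) + 309)² = (-215*159 + 309)² = (-34185 + 309)² = (-33876)² = 1147583376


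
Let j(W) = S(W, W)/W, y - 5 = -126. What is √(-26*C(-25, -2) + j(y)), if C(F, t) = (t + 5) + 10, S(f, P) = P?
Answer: I*√337 ≈ 18.358*I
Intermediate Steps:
C(F, t) = 15 + t (C(F, t) = (5 + t) + 10 = 15 + t)
y = -121 (y = 5 - 126 = -121)
j(W) = 1 (j(W) = W/W = 1)
√(-26*C(-25, -2) + j(y)) = √(-26*(15 - 2) + 1) = √(-26*13 + 1) = √(-338 + 1) = √(-337) = I*√337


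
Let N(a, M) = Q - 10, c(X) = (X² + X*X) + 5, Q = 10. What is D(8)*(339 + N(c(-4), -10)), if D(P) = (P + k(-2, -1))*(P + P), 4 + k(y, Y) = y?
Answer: 10848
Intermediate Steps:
k(y, Y) = -4 + y
D(P) = 2*P*(-6 + P) (D(P) = (P + (-4 - 2))*(P + P) = (P - 6)*(2*P) = (-6 + P)*(2*P) = 2*P*(-6 + P))
c(X) = 5 + 2*X² (c(X) = (X² + X²) + 5 = 2*X² + 5 = 5 + 2*X²)
N(a, M) = 0 (N(a, M) = 10 - 10 = 0)
D(8)*(339 + N(c(-4), -10)) = (2*8*(-6 + 8))*(339 + 0) = (2*8*2)*339 = 32*339 = 10848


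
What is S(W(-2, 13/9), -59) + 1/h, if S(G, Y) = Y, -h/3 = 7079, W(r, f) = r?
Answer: -1252984/21237 ≈ -59.000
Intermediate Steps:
h = -21237 (h = -3*7079 = -21237)
S(W(-2, 13/9), -59) + 1/h = -59 + 1/(-21237) = -59 - 1/21237 = -1252984/21237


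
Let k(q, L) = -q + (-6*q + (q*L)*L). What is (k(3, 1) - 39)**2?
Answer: 3249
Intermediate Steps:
k(q, L) = -7*q + q*L**2 (k(q, L) = -q + (-6*q + (L*q)*L) = -q + (-6*q + q*L**2) = -7*q + q*L**2)
(k(3, 1) - 39)**2 = (3*(-7 + 1**2) - 39)**2 = (3*(-7 + 1) - 39)**2 = (3*(-6) - 39)**2 = (-18 - 39)**2 = (-57)**2 = 3249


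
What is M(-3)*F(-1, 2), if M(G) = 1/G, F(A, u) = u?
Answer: -⅔ ≈ -0.66667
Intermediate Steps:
M(-3)*F(-1, 2) = 2/(-3) = -⅓*2 = -⅔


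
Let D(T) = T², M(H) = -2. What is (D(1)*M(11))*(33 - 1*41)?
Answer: 16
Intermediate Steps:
(D(1)*M(11))*(33 - 1*41) = (1²*(-2))*(33 - 1*41) = (1*(-2))*(33 - 41) = -2*(-8) = 16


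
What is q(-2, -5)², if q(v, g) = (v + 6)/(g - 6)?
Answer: 16/121 ≈ 0.13223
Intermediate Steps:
q(v, g) = (6 + v)/(-6 + g)
q(-2, -5)² = ((6 - 2)/(-6 - 5))² = (4/(-11))² = (-1/11*4)² = (-4/11)² = 16/121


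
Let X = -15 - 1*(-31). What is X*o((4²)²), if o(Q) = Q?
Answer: 4096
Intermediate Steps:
X = 16 (X = -15 + 31 = 16)
X*o((4²)²) = 16*(4²)² = 16*16² = 16*256 = 4096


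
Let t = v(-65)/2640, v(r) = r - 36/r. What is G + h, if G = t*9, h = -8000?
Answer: -457612567/57200 ≈ -8000.2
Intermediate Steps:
v(r) = r - 36/r
t = -4189/171600 (t = (-65 - 36/(-65))/2640 = (-65 - 36*(-1/65))*(1/2640) = (-65 + 36/65)*(1/2640) = -4189/65*1/2640 = -4189/171600 ≈ -0.024411)
G = -12567/57200 (G = -4189/171600*9 = -12567/57200 ≈ -0.21970)
G + h = -12567/57200 - 8000 = -457612567/57200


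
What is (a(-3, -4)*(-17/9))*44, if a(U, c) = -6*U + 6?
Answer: -5984/3 ≈ -1994.7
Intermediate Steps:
a(U, c) = 6 - 6*U
(a(-3, -4)*(-17/9))*44 = ((6 - 6*(-3))*(-17/9))*44 = ((6 + 18)*(-17*⅑))*44 = (24*(-17/9))*44 = -136/3*44 = -5984/3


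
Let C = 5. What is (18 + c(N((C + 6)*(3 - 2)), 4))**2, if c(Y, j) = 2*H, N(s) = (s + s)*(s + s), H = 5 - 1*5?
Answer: 324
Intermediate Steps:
H = 0 (H = 5 - 5 = 0)
N(s) = 4*s**2 (N(s) = (2*s)*(2*s) = 4*s**2)
c(Y, j) = 0 (c(Y, j) = 2*0 = 0)
(18 + c(N((C + 6)*(3 - 2)), 4))**2 = (18 + 0)**2 = 18**2 = 324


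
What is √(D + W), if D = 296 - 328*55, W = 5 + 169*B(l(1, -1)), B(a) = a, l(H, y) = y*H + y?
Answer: I*√18077 ≈ 134.45*I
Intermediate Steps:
l(H, y) = y + H*y (l(H, y) = H*y + y = y + H*y)
W = -333 (W = 5 + 169*(-(1 + 1)) = 5 + 169*(-1*2) = 5 + 169*(-2) = 5 - 338 = -333)
D = -17744 (D = 296 - 18040 = -17744)
√(D + W) = √(-17744 - 333) = √(-18077) = I*√18077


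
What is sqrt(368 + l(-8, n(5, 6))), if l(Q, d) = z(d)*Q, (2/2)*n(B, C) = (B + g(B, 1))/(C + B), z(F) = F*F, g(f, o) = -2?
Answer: 2*sqrt(11114)/11 ≈ 19.168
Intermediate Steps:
z(F) = F**2
n(B, C) = (-2 + B)/(B + C) (n(B, C) = (B - 2)/(C + B) = (-2 + B)/(B + C))
l(Q, d) = Q*d**2 (l(Q, d) = d**2*Q = Q*d**2)
sqrt(368 + l(-8, n(5, 6))) = sqrt(368 - 8*(-2 + 5)**2/(5 + 6)**2) = sqrt(368 - 8*(3/11)**2) = sqrt(368 - 8*9/121) = sqrt(368 - 72/121) = sqrt(44456/121) = 2*sqrt(11114)/11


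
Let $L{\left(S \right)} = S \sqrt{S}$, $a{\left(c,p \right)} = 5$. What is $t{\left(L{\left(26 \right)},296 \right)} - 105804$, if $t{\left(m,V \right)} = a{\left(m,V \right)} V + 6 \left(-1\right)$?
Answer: $-104330$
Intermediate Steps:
$L{\left(S \right)} = S^{\frac{3}{2}}$
$t{\left(m,V \right)} = -6 + 5 V$ ($t{\left(m,V \right)} = 5 V + 6 \left(-1\right) = 5 V - 6 = -6 + 5 V$)
$t{\left(L{\left(26 \right)},296 \right)} - 105804 = \left(-6 + 5 \cdot 296\right) - 105804 = \left(-6 + 1480\right) - 105804 = 1474 - 105804 = -104330$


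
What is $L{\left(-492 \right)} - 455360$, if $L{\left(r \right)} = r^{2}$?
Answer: $-213296$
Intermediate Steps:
$L{\left(-492 \right)} - 455360 = \left(-492\right)^{2} - 455360 = 242064 - 455360 = -213296$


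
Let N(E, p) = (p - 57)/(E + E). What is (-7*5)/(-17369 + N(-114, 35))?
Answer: 114/56573 ≈ 0.0020151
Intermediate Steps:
N(E, p) = (-57 + p)/(2*E) (N(E, p) = (-57 + p)/((2*E)) = (-57 + p)*(1/(2*E)) = (-57 + p)/(2*E))
(-7*5)/(-17369 + N(-114, 35)) = (-7*5)/(-17369 + (½)*(-57 + 35)/(-114)) = -35/(-17369 + (½)*(-1/114)*(-22)) = -35/(-17369 + 11/114) = -35/(-1980055/114) = -35*(-114/1980055) = 114/56573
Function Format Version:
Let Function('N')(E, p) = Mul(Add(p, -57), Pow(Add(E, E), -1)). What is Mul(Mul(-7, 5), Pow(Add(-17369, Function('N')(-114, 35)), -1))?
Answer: Rational(114, 56573) ≈ 0.0020151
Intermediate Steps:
Function('N')(E, p) = Mul(Rational(1, 2), Pow(E, -1), Add(-57, p)) (Function('N')(E, p) = Mul(Add(-57, p), Pow(Mul(2, E), -1)) = Mul(Add(-57, p), Mul(Rational(1, 2), Pow(E, -1))) = Mul(Rational(1, 2), Pow(E, -1), Add(-57, p)))
Mul(Mul(-7, 5), Pow(Add(-17369, Function('N')(-114, 35)), -1)) = Mul(Mul(-7, 5), Pow(Add(-17369, Mul(Rational(1, 2), Pow(-114, -1), Add(-57, 35))), -1)) = Mul(-35, Pow(Add(-17369, Mul(Rational(1, 2), Rational(-1, 114), -22)), -1)) = Mul(-35, Pow(Add(-17369, Rational(11, 114)), -1)) = Mul(-35, Pow(Rational(-1980055, 114), -1)) = Mul(-35, Rational(-114, 1980055)) = Rational(114, 56573)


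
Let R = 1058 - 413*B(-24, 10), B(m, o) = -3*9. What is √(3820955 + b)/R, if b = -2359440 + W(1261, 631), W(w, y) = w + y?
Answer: √1463407/12209 ≈ 0.099084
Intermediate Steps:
B(m, o) = -27
b = -2357548 (b = -2359440 + (1261 + 631) = -2359440 + 1892 = -2357548)
R = 12209 (R = 1058 - 413*(-27) = 1058 + 11151 = 12209)
√(3820955 + b)/R = √(3820955 - 2357548)/12209 = √1463407*(1/12209) = √1463407/12209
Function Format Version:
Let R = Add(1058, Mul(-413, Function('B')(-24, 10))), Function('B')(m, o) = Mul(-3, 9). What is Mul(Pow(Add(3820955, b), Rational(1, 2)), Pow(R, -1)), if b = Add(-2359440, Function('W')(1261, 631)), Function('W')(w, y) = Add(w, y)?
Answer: Mul(Rational(1, 12209), Pow(1463407, Rational(1, 2))) ≈ 0.099084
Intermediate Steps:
Function('B')(m, o) = -27
b = -2357548 (b = Add(-2359440, Add(1261, 631)) = Add(-2359440, 1892) = -2357548)
R = 12209 (R = Add(1058, Mul(-413, -27)) = Add(1058, 11151) = 12209)
Mul(Pow(Add(3820955, b), Rational(1, 2)), Pow(R, -1)) = Mul(Pow(Add(3820955, -2357548), Rational(1, 2)), Pow(12209, -1)) = Mul(Pow(1463407, Rational(1, 2)), Rational(1, 12209)) = Mul(Rational(1, 12209), Pow(1463407, Rational(1, 2)))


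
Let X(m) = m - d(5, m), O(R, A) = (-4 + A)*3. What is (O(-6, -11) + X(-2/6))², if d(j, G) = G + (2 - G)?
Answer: 20164/9 ≈ 2240.4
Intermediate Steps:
d(j, G) = 2
O(R, A) = -12 + 3*A
X(m) = -2 + m (X(m) = m - 1*2 = m - 2 = -2 + m)
(O(-6, -11) + X(-2/6))² = ((-12 + 3*(-11)) + (-2 - 2/6))² = ((-12 - 33) + (-2 - 2*⅙))² = (-45 + (-2 - ⅓))² = (-45 - 7/3)² = (-142/3)² = 20164/9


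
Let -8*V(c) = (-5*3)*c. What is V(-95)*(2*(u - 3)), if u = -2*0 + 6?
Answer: -4275/4 ≈ -1068.8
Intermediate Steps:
u = 6 (u = 0 + 6 = 6)
V(c) = 15*c/8 (V(c) = -(-5*3)*c/8 = -(-15)*c/8 = 15*c/8)
V(-95)*(2*(u - 3)) = ((15/8)*(-95))*(2*(6 - 3)) = -1425*3/4 = -1425/8*6 = -4275/4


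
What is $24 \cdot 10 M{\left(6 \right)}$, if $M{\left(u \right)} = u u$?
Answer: $8640$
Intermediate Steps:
$M{\left(u \right)} = u^{2}$
$24 \cdot 10 M{\left(6 \right)} = 24 \cdot 10 \cdot 6^{2} = 240 \cdot 36 = 8640$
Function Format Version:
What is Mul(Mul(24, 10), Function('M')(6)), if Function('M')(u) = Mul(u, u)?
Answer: 8640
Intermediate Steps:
Function('M')(u) = Pow(u, 2)
Mul(Mul(24, 10), Function('M')(6)) = Mul(Mul(24, 10), Pow(6, 2)) = Mul(240, 36) = 8640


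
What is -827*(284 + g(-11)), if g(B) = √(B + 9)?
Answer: -234868 - 827*I*√2 ≈ -2.3487e+5 - 1169.6*I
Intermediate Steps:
g(B) = √(9 + B)
-827*(284 + g(-11)) = -827*(284 + √(9 - 11)) = -827*(284 + √(-2)) = -827*(284 + I*√2) = -234868 - 827*I*√2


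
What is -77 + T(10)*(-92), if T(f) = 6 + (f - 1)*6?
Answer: -5597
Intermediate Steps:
T(f) = 6*f (T(f) = 6 + (-1 + f)*6 = 6 + (-6 + 6*f) = 6*f)
-77 + T(10)*(-92) = -77 + (6*10)*(-92) = -77 + 60*(-92) = -77 - 5520 = -5597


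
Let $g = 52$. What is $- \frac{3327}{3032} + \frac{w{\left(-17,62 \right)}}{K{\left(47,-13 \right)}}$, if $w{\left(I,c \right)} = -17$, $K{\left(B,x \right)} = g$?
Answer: $- \frac{56137}{39416} \approx -1.4242$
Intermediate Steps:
$K{\left(B,x \right)} = 52$
$- \frac{3327}{3032} + \frac{w{\left(-17,62 \right)}}{K{\left(47,-13 \right)}} = - \frac{3327}{3032} - \frac{17}{52} = - \frac{56137}{39416}$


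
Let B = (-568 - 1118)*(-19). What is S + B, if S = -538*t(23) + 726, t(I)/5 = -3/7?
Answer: 237390/7 ≈ 33913.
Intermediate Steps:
t(I) = -15/7 (t(I) = 5*(-3/7) = -15/7)
S = 13152/7 (S = -538*(-15/7) + 726 = 8070/7 + 726 = 13152/7 ≈ 1878.9)
B = 32034 (B = -1686*(-19) = 32034)
S + B = 13152/7 + 32034 = 237390/7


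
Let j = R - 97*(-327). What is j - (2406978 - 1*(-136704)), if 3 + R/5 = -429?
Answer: -2514123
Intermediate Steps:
R = -2160 (R = -15 + 5*(-429) = -15 - 2145 = -2160)
j = 29559 (j = -2160 - 97*(-327) = -2160 + 31719 = 29559)
j - (2406978 - 1*(-136704)) = 29559 - (2406978 - 1*(-136704)) = 29559 - (2406978 + 136704) = 29559 - 1*2543682 = 29559 - 2543682 = -2514123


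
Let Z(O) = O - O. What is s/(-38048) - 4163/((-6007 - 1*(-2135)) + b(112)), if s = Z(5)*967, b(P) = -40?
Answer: 4163/3912 ≈ 1.0642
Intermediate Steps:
Z(O) = 0
s = 0 (s = 0*967 = 0)
s/(-38048) - 4163/((-6007 - 1*(-2135)) + b(112)) = 0/(-38048) - 4163/((-6007 - 1*(-2135)) - 40) = 0*(-1/38048) - 4163/((-6007 + 2135) - 40) = 0 - 4163/(-3872 - 40) = 0 - 4163/(-3912) = 0 - 4163*(-1/3912) = 0 + 4163/3912 = 4163/3912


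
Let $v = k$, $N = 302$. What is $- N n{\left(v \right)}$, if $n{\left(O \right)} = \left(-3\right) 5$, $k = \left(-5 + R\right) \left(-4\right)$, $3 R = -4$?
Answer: $4530$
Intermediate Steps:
$R = - \frac{4}{3}$ ($R = \frac{1}{3} \left(-4\right) = - \frac{4}{3} \approx -1.3333$)
$k = \frac{76}{3}$ ($k = \left(-5 - \frac{4}{3}\right) \left(-4\right) = \left(- \frac{19}{3}\right) \left(-4\right) = \frac{76}{3} \approx 25.333$)
$v = \frac{76}{3} \approx 25.333$
$n{\left(O \right)} = -15$
$- N n{\left(v \right)} = \left(-1\right) 302 \left(-15\right) = \left(-302\right) \left(-15\right) = 4530$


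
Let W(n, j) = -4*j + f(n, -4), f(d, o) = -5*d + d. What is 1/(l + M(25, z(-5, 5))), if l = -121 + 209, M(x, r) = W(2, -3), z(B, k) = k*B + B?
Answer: 1/92 ≈ 0.010870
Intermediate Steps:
f(d, o) = -4*d
z(B, k) = B + B*k (z(B, k) = B*k + B = B + B*k)
W(n, j) = -4*j - 4*n
M(x, r) = 4 (M(x, r) = -4*(-3) - 4*2 = 12 - 8 = 4)
l = 88
1/(l + M(25, z(-5, 5))) = 1/(88 + 4) = 1/92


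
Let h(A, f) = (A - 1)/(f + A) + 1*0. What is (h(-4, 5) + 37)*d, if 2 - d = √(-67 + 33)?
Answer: 64 - 32*I*√34 ≈ 64.0 - 186.59*I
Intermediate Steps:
h(A, f) = (-1 + A)/(A + f) (h(A, f) = (-1 + A)/(A + f) + 0 = (-1 + A)/(A + f))
d = 2 - I*√34 (d = 2 - √(-67 + 33) = 2 - √(-34) = 2 - I*√34 ≈ 2.0 - 5.831*I)
(h(-4, 5) + 37)*d = ((-1 - 4)/(-4 + 5) + 37)*(2 - I*√34) = (-5/1 + 37)*(2 - I*√34) = (1*(-5) + 37)*(2 - I*√34) = (-5 + 37)*(2 - I*√34) = 32*(2 - I*√34) = 64 - 32*I*√34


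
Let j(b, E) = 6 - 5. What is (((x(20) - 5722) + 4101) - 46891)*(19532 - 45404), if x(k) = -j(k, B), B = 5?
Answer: 1255128336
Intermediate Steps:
j(b, E) = 1
x(k) = -1 (x(k) = -1*1 = -1)
(((x(20) - 5722) + 4101) - 46891)*(19532 - 45404) = (((-1 - 5722) + 4101) - 46891)*(19532 - 45404) = ((-5723 + 4101) - 46891)*(-25872) = (-1622 - 46891)*(-25872) = -48513*(-25872) = 1255128336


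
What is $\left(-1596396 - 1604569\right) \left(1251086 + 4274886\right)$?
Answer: $-17688442962980$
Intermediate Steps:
$\left(-1596396 - 1604569\right) \left(1251086 + 4274886\right) = \left(-3200965\right) 5525972 = -17688442962980$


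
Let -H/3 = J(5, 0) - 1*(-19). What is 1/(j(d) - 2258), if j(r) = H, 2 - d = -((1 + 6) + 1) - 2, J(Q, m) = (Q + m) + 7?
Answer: -1/2351 ≈ -0.00042535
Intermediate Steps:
J(Q, m) = 7 + Q + m
H = -93 (H = -3*((7 + 5 + 0) - 1*(-19)) = -3*(12 + 19) = -3*31 = -93)
d = 12 (d = 2 - (-((1 + 6) + 1) - 2) = 2 - (-(7 + 1) - 2) = 2 - (-1*8 - 2) = 2 - (-8 - 2) = 2 - 1*(-10) = 2 + 10 = 12)
j(r) = -93
1/(j(d) - 2258) = 1/(-93 - 2258) = 1/(-2351) = -1/2351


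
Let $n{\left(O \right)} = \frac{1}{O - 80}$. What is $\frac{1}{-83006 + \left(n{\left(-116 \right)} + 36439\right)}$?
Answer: $- \frac{196}{9127133} \approx -2.1474 \cdot 10^{-5}$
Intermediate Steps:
$n{\left(O \right)} = \frac{1}{-80 + O}$
$\frac{1}{-83006 + \left(n{\left(-116 \right)} + 36439\right)} = \frac{1}{-83006 + \left(\frac{1}{-80 - 116} + 36439\right)} = \frac{1}{-83006 + \left(\frac{1}{-196} + 36439\right)} = \frac{1}{-83006 + \left(- \frac{1}{196} + 36439\right)} = \frac{1}{-83006 + \frac{7142043}{196}} = \frac{1}{- \frac{9127133}{196}} = - \frac{196}{9127133}$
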